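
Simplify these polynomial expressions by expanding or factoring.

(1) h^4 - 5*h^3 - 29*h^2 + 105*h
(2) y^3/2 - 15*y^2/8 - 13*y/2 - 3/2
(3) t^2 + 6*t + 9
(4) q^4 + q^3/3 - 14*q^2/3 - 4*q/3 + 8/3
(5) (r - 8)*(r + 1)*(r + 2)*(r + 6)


(1) = h*(h - 7)*(h - 3)*(h + 5)
(2) = (y/2 + 1)*(y - 6)*(y + 1/4)
(3) = (t + 3)^2
(4) = (q - 2)*(q - 2/3)*(q + 1)*(q + 2)
(5) = r^4 + r^3 - 52*r^2 - 148*r - 96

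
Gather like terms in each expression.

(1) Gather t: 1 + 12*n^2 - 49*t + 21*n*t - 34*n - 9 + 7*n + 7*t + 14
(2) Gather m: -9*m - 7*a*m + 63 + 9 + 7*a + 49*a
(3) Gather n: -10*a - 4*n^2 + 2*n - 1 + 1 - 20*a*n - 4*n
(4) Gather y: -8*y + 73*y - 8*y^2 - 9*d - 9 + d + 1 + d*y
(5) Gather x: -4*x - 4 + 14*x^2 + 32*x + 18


(1) = 12*n^2 - 27*n + t*(21*n - 42) + 6
(2) = 56*a + m*(-7*a - 9) + 72
(3) = -10*a - 4*n^2 + n*(-20*a - 2)
(4) = -8*d - 8*y^2 + y*(d + 65) - 8
(5) = 14*x^2 + 28*x + 14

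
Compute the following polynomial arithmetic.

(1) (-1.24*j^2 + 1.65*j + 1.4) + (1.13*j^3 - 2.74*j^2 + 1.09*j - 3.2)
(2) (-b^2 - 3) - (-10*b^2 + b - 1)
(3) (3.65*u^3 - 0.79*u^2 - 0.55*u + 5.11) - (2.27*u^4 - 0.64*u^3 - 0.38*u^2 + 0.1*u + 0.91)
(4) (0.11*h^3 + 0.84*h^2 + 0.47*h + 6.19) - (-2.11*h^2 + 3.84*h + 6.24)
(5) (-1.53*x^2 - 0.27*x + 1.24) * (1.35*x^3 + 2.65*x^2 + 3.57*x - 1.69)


(1) = 1.13*j^3 - 3.98*j^2 + 2.74*j - 1.8
(2) = 9*b^2 - b - 2
(3) = -2.27*u^4 + 4.29*u^3 - 0.41*u^2 - 0.65*u + 4.2
(4) = 0.11*h^3 + 2.95*h^2 - 3.37*h - 0.05
(5) = -2.0655*x^5 - 4.419*x^4 - 4.5036*x^3 + 4.9078*x^2 + 4.8831*x - 2.0956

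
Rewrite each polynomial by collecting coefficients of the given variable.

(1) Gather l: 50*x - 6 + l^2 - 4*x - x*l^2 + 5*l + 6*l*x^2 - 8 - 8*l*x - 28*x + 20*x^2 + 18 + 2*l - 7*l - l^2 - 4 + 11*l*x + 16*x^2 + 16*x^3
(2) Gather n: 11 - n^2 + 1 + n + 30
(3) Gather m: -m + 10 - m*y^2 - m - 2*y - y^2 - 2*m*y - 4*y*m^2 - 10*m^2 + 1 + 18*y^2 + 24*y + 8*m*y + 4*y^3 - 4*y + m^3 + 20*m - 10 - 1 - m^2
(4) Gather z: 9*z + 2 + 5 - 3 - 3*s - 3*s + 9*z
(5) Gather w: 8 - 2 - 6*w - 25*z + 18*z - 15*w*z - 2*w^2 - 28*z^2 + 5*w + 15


(1) = -l^2*x + l*(6*x^2 + 3*x) + 16*x^3 + 36*x^2 + 18*x
(2) = -n^2 + n + 42
(3) = m^3 + m^2*(-4*y - 11) + m*(-y^2 + 6*y + 18) + 4*y^3 + 17*y^2 + 18*y
(4) = -6*s + 18*z + 4
(5) = -2*w^2 + w*(-15*z - 1) - 28*z^2 - 7*z + 21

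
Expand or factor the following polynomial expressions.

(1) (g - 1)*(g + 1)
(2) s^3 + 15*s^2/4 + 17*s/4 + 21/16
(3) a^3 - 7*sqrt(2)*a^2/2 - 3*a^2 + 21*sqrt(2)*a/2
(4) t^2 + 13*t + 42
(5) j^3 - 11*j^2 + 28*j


(1) = g^2 - 1
(2) = (s + 1/2)*(s + 3/2)*(s + 7/4)
(3) = a*(a - 3)*(a - 7*sqrt(2)/2)
(4) = (t + 6)*(t + 7)
(5) = j*(j - 7)*(j - 4)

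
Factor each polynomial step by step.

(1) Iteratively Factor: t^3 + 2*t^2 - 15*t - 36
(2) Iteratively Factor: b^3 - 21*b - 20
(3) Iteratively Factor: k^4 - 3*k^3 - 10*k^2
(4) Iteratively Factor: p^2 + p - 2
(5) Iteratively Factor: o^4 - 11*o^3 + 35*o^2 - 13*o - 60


(1) = (t + 3)*(t^2 - t - 12) = (t + 3)^2*(t - 4)
(2) = (b + 4)*(b^2 - 4*b - 5) = (b + 1)*(b + 4)*(b - 5)
(3) = (k - 5)*(k^3 + 2*k^2) = k*(k - 5)*(k^2 + 2*k) = k*(k - 5)*(k + 2)*(k)
(4) = (p + 2)*(p - 1)
(5) = (o - 4)*(o^3 - 7*o^2 + 7*o + 15) = (o - 4)*(o - 3)*(o^2 - 4*o - 5) = (o - 5)*(o - 4)*(o - 3)*(o + 1)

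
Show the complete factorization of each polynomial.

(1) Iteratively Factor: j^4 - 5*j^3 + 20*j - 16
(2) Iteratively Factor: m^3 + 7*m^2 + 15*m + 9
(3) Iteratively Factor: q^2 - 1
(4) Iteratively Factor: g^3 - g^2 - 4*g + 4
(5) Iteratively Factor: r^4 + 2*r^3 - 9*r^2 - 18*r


(1) = (j - 4)*(j^3 - j^2 - 4*j + 4) = (j - 4)*(j + 2)*(j^2 - 3*j + 2) = (j - 4)*(j - 1)*(j + 2)*(j - 2)
(2) = (m + 3)*(m^2 + 4*m + 3) = (m + 3)^2*(m + 1)
(3) = (q - 1)*(q + 1)
(4) = (g + 2)*(g^2 - 3*g + 2) = (g - 2)*(g + 2)*(g - 1)
(5) = (r + 2)*(r^3 - 9*r) = r*(r + 2)*(r^2 - 9) = r*(r + 2)*(r + 3)*(r - 3)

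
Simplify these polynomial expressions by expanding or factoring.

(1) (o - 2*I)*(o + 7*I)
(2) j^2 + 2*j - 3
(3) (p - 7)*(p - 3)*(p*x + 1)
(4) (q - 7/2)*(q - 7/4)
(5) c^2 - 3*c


(1) = o^2 + 5*I*o + 14
(2) = (j - 1)*(j + 3)
(3) = p^3*x - 10*p^2*x + p^2 + 21*p*x - 10*p + 21
(4) = q^2 - 21*q/4 + 49/8
(5) = c*(c - 3)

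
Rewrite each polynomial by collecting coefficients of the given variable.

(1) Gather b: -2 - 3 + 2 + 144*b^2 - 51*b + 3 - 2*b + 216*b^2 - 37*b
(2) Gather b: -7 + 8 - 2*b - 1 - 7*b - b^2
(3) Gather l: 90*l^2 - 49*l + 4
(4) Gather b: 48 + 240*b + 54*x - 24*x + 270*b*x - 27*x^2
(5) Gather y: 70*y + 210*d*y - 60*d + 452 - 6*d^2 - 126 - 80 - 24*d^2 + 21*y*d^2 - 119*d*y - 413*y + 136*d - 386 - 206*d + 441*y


(1) = 360*b^2 - 90*b
(2) = -b^2 - 9*b
(3) = 90*l^2 - 49*l + 4
(4) = b*(270*x + 240) - 27*x^2 + 30*x + 48
(5) = -30*d^2 - 130*d + y*(21*d^2 + 91*d + 98) - 140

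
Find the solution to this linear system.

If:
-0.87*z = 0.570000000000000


Then:
z = -0.66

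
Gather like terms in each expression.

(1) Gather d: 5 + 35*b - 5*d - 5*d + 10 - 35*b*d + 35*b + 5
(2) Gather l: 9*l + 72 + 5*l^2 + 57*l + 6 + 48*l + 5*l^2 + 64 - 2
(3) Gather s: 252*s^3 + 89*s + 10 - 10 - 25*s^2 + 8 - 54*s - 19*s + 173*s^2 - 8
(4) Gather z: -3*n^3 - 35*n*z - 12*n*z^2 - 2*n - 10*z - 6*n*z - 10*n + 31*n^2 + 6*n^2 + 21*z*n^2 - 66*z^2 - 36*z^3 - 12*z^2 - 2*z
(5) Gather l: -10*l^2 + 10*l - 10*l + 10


(1) = 70*b + d*(-35*b - 10) + 20
(2) = 10*l^2 + 114*l + 140
(3) = 252*s^3 + 148*s^2 + 16*s
(4) = -3*n^3 + 37*n^2 - 12*n - 36*z^3 + z^2*(-12*n - 78) + z*(21*n^2 - 41*n - 12)
(5) = 10 - 10*l^2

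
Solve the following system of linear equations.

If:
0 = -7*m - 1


Then:
m = -1/7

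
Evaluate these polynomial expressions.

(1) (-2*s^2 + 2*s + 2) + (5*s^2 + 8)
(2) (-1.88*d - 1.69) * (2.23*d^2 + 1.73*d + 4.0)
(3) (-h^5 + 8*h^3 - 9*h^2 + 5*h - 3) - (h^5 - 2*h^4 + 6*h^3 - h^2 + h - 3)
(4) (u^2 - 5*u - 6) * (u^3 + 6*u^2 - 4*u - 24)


(1) = 3*s^2 + 2*s + 10
(2) = -4.1924*d^3 - 7.0211*d^2 - 10.4437*d - 6.76
(3) = -2*h^5 + 2*h^4 + 2*h^3 - 8*h^2 + 4*h
(4) = u^5 + u^4 - 40*u^3 - 40*u^2 + 144*u + 144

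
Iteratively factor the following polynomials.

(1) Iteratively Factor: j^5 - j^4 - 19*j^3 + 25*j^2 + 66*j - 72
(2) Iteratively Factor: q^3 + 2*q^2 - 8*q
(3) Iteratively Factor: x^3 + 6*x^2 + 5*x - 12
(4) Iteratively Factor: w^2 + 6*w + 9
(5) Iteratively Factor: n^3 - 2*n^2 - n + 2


(1) = (j - 3)*(j^4 + 2*j^3 - 13*j^2 - 14*j + 24) = (j - 3)*(j + 2)*(j^3 - 13*j + 12) = (j - 3)*(j - 1)*(j + 2)*(j^2 + j - 12) = (j - 3)*(j - 1)*(j + 2)*(j + 4)*(j - 3)
(2) = (q + 4)*(q^2 - 2*q) = (q - 2)*(q + 4)*(q)
(3) = (x - 1)*(x^2 + 7*x + 12) = (x - 1)*(x + 3)*(x + 4)
(4) = (w + 3)*(w + 3)
(5) = (n - 1)*(n^2 - n - 2) = (n - 2)*(n - 1)*(n + 1)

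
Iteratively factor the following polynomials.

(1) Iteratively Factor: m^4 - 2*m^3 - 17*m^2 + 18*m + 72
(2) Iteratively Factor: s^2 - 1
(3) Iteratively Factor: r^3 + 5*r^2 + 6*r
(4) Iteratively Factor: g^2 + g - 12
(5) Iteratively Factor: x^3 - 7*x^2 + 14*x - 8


(1) = (m + 2)*(m^3 - 4*m^2 - 9*m + 36) = (m + 2)*(m + 3)*(m^2 - 7*m + 12) = (m - 3)*(m + 2)*(m + 3)*(m - 4)
(2) = (s - 1)*(s + 1)
(3) = (r + 3)*(r^2 + 2*r) = r*(r + 3)*(r + 2)
(4) = (g + 4)*(g - 3)
(5) = (x - 2)*(x^2 - 5*x + 4) = (x - 2)*(x - 1)*(x - 4)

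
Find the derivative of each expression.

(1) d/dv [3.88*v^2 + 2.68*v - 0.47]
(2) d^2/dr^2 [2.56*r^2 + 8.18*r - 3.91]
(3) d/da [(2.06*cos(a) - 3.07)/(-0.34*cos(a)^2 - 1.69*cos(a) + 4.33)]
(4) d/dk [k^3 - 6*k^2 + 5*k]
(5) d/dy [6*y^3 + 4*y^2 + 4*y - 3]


(1) = 7.76*v + 2.68
(2) = 5.12000000000000
(3) = (-0.7004*cos(a)^2 + 2.0876*cos(a) - 3.7315)*sin(a)/(0.1156*cos(a)^4 + 1.1492*cos(a)^3 - 0.0883*cos(a)^2 - 14.6354*cos(a) + 18.7489)
(4) = 3*k^2 - 12*k + 5
(5) = 18*y^2 + 8*y + 4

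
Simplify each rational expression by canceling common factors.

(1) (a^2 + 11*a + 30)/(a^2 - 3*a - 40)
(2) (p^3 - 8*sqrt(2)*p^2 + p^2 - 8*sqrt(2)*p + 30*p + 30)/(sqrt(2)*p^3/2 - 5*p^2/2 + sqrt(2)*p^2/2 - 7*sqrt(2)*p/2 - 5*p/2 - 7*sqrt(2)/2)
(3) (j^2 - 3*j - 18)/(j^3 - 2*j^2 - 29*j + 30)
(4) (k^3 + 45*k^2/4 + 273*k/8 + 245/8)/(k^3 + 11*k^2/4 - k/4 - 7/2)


(1) = (a + 6)/(a - 8)
(2) = (2*p^2 - 16*sqrt(2)*p + 60)/(sqrt(2)*p^2 - 5*p - 7*sqrt(2))
(3) = (j + 3)/(j^2 + 4*j - 5)
(4) = (2*k^2 + 19*k + 35)/(2*k^2 + 2*k - 4)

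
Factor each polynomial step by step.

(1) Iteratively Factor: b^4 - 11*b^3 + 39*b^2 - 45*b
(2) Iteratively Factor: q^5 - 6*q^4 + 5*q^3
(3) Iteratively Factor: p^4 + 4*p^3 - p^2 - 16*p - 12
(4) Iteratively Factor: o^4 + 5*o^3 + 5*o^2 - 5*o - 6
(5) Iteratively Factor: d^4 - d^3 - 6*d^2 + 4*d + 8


(1) = (b - 3)*(b^3 - 8*b^2 + 15*b) = b*(b - 3)*(b^2 - 8*b + 15) = b*(b - 5)*(b - 3)*(b - 3)
(2) = (q)*(q^4 - 6*q^3 + 5*q^2) = q*(q - 5)*(q^3 - q^2) = q*(q - 5)*(q - 1)*(q^2) = q^2*(q - 5)*(q - 1)*(q)
(3) = (p - 2)*(p^3 + 6*p^2 + 11*p + 6) = (p - 2)*(p + 1)*(p^2 + 5*p + 6) = (p - 2)*(p + 1)*(p + 3)*(p + 2)
(4) = (o + 1)*(o^3 + 4*o^2 + o - 6) = (o - 1)*(o + 1)*(o^2 + 5*o + 6) = (o - 1)*(o + 1)*(o + 2)*(o + 3)
(5) = (d + 2)*(d^3 - 3*d^2 + 4) = (d - 2)*(d + 2)*(d^2 - d - 2) = (d - 2)^2*(d + 2)*(d + 1)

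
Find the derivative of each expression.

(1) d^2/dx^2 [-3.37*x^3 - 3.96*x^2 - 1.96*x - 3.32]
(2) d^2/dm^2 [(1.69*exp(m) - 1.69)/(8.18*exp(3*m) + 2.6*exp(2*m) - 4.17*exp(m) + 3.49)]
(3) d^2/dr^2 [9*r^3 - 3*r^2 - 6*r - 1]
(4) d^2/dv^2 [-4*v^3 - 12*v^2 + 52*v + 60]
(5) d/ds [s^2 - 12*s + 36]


(1) = -20.22*x - 7.92
(2) = (452.327824*exp(6*m) - 909.908844*exp(5*m) - 153.360064*exp(4*m) - 539.284746*exp(3*m) + 397.176702*exp(2*m) + 56.548076*exp(m) - 4.010708)*exp(m)/(547.343432*exp(9*m) + 521.91672*exp(8*m) - 671.183724*exp(7*m) + 186.023468*exp(6*m) + 787.507926*exp(5*m) - 507.865344*exp(4*m) - 0.643539*exp(3*m) + 277.066563*exp(2*m) - 152.373051*exp(m) + 42.508549)
(3) = 54*r - 6
(4) = -24*v - 24
(5) = 2*s - 12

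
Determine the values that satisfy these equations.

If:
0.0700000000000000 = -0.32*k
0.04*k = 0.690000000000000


Then:
No Solution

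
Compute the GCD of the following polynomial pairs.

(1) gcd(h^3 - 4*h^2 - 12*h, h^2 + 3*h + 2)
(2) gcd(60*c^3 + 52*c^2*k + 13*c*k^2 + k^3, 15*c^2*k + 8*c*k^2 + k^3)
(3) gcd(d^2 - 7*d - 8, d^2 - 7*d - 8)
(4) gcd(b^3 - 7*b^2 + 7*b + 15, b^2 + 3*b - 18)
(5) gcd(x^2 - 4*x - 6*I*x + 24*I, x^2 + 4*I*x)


(1) = gcd(h*(h - 6)*(h + 2), (h + 1)*(h + 2)) = h + 2
(2) = gcd((2*c + k)*(5*c + k)*(6*c + k), k*(3*c + k)*(5*c + k)) = 5*c + k
(3) = d^2 - 7*d - 8
(4) = b - 3
(5) = gcd((x - 4)*(x - 6*I), x*(x + 4*I)) = 1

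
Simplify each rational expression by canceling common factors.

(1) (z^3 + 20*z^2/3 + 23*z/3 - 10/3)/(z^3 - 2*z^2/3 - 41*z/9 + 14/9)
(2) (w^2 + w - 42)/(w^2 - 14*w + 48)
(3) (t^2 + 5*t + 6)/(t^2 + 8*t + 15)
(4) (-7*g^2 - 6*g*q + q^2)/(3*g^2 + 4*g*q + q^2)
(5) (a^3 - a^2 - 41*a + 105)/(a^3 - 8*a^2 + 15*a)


(1) = (3*z + 15)/(3*z - 7)
(2) = (w + 7)/(w - 8)
(3) = (t + 2)/(t + 5)
(4) = (-7*g + q)/(3*g + q)
(5) = (a + 7)/a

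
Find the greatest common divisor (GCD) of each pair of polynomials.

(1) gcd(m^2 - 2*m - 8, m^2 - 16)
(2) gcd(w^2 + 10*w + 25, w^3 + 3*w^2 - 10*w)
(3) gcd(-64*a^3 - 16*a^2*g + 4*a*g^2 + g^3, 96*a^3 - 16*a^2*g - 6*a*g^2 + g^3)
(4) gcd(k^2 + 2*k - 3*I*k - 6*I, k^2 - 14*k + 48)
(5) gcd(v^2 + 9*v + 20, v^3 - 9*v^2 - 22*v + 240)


(1) = gcd((m - 4)*(m + 2), (m - 4)*(m + 4)) = m - 4
(2) = w + 5
(3) = gcd((-4*a + g)*(4*a + g)^2, (-6*a + g)*(-4*a + g)*(4*a + g)) = 16*a^2 - g^2
(4) = 1
(5) = v + 5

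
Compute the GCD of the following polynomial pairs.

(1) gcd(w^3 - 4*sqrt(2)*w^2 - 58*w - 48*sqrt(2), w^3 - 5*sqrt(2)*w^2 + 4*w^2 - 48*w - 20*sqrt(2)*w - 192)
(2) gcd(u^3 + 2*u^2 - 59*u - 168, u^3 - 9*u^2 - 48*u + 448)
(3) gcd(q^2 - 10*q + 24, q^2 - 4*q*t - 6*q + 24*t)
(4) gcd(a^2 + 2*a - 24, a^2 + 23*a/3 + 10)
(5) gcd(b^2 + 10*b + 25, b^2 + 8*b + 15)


(1) = gcd((w - 8*sqrt(2))*(w + sqrt(2))*(w + 3*sqrt(2)), (w + 4)*(w - 8*sqrt(2))*(w + 3*sqrt(2))) = w^2 - 5*sqrt(2)*w - 48
(2) = u^2 - u - 56
(3) = gcd((q - 6)*(q - 4), (q - 6)*(q - 4*t)) = q - 6
(4) = a + 6
(5) = b + 5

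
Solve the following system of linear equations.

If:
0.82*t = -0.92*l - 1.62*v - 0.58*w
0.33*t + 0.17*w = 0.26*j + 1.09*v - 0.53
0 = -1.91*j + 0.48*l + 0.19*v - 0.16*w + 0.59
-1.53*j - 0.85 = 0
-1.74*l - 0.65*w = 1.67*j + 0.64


Then:
j = -0.56
l = -1.86
t = -2.91
v = 0.59
w = 5.43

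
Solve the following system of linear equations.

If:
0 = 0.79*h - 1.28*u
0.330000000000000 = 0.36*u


Then:
h = 1.49
u = 0.92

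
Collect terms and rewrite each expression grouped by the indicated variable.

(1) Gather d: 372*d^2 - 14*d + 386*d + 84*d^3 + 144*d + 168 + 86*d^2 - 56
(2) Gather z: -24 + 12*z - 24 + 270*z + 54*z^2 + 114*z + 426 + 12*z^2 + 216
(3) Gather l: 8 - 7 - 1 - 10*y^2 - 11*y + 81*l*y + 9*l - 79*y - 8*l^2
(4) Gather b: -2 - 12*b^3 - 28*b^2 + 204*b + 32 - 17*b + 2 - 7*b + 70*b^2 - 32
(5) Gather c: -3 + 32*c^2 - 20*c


(1) = 84*d^3 + 458*d^2 + 516*d + 112
(2) = 66*z^2 + 396*z + 594
(3) = -8*l^2 + l*(81*y + 9) - 10*y^2 - 90*y
(4) = -12*b^3 + 42*b^2 + 180*b
(5) = 32*c^2 - 20*c - 3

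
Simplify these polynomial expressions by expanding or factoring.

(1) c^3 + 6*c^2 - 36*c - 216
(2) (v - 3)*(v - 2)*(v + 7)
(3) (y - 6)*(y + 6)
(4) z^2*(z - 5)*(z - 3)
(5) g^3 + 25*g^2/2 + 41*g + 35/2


(1) = (c - 6)*(c + 6)^2
(2) = v^3 + 2*v^2 - 29*v + 42
(3) = y^2 - 36
(4) = z^4 - 8*z^3 + 15*z^2
(5) = (g + 1/2)*(g + 5)*(g + 7)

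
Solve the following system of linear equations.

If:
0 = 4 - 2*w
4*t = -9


Then:
t = -9/4
w = 2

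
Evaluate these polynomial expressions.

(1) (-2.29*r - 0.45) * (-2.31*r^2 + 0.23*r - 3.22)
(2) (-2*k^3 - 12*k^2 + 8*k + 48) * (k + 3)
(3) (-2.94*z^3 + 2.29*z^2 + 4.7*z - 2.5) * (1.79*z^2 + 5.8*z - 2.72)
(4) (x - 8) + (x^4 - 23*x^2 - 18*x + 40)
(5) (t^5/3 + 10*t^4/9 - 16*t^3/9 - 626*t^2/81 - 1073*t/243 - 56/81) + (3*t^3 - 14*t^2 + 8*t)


(1) = 5.2899*r^3 + 0.5128*r^2 + 7.2703*r + 1.449
(2) = -2*k^4 - 18*k^3 - 28*k^2 + 72*k + 144
(3) = -5.2626*z^5 - 12.9529*z^4 + 29.6918*z^3 + 16.5562*z^2 - 27.284*z + 6.8
(4) = x^4 - 23*x^2 - 17*x + 32
(5) = t^5/3 + 10*t^4/9 + 11*t^3/9 - 1760*t^2/81 + 871*t/243 - 56/81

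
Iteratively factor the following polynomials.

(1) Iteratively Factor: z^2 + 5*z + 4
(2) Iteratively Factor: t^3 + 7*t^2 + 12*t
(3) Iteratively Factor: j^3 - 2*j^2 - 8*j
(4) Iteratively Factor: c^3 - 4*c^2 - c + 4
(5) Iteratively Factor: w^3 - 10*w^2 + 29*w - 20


(1) = (z + 1)*(z + 4)
(2) = (t + 3)*(t^2 + 4*t) = t*(t + 3)*(t + 4)
(3) = (j + 2)*(j^2 - 4*j) = (j - 4)*(j + 2)*(j)
(4) = (c + 1)*(c^2 - 5*c + 4) = (c - 1)*(c + 1)*(c - 4)
(5) = (w - 5)*(w^2 - 5*w + 4) = (w - 5)*(w - 4)*(w - 1)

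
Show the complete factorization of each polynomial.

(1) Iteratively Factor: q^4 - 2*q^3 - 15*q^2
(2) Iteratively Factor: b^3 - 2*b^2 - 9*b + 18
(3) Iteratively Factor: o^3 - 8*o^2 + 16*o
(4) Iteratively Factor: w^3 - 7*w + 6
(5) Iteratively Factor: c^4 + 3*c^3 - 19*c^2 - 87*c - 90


(1) = (q - 5)*(q^3 + 3*q^2) = q*(q - 5)*(q^2 + 3*q) = q^2*(q - 5)*(q + 3)
(2) = (b - 3)*(b^2 + b - 6) = (b - 3)*(b - 2)*(b + 3)
(3) = (o - 4)*(o^2 - 4*o) = o*(o - 4)*(o - 4)
(4) = (w - 1)*(w^2 + w - 6) = (w - 2)*(w - 1)*(w + 3)
(5) = (c + 2)*(c^3 + c^2 - 21*c - 45) = (c - 5)*(c + 2)*(c^2 + 6*c + 9) = (c - 5)*(c + 2)*(c + 3)*(c + 3)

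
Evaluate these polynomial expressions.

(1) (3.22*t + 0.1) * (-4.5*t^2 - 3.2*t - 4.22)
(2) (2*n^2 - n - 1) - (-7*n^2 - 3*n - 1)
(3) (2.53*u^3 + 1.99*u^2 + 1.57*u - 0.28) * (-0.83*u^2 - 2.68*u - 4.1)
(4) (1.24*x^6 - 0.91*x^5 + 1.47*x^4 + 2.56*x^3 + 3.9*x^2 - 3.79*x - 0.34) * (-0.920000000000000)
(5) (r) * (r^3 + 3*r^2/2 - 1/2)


(1) = -14.49*t^3 - 10.754*t^2 - 13.9084*t - 0.422
(2) = 9*n^2 + 2*n
(3) = -2.0999*u^5 - 8.4321*u^4 - 17.0093*u^3 - 12.1342*u^2 - 5.6866*u + 1.148
(4) = -1.1408*x^6 + 0.8372*x^5 - 1.3524*x^4 - 2.3552*x^3 - 3.588*x^2 + 3.4868*x + 0.3128
(5) = r^4 + 3*r^3/2 - r/2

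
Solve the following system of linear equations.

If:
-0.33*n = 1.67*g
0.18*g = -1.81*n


Then:
g = 0.00
n = 0.00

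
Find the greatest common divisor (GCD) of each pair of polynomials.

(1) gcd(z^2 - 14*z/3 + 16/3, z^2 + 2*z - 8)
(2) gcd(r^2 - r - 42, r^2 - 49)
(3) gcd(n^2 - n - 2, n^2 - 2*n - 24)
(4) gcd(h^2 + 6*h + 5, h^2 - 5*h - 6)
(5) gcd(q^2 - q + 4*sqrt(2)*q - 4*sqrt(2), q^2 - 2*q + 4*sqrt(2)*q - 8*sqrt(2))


(1) = z - 2
(2) = r - 7
(3) = 1
(4) = h + 1
(5) = gcd((q - 1)*(q + 4*sqrt(2)), (q - 2)*(q + 4*sqrt(2))) = q + 4*sqrt(2)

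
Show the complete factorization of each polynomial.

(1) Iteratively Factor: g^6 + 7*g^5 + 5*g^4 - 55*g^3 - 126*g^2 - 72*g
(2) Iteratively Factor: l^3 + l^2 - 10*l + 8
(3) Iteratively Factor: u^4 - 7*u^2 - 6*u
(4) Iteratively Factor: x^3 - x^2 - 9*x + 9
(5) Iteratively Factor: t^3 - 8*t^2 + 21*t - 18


(1) = (g + 3)*(g^5 + 4*g^4 - 7*g^3 - 34*g^2 - 24*g) = (g + 2)*(g + 3)*(g^4 + 2*g^3 - 11*g^2 - 12*g) = g*(g + 2)*(g + 3)*(g^3 + 2*g^2 - 11*g - 12) = g*(g + 2)*(g + 3)*(g + 4)*(g^2 - 2*g - 3) = g*(g + 1)*(g + 2)*(g + 3)*(g + 4)*(g - 3)
(2) = (l + 4)*(l^2 - 3*l + 2) = (l - 1)*(l + 4)*(l - 2)
(3) = (u - 3)*(u^3 + 3*u^2 + 2*u) = u*(u - 3)*(u^2 + 3*u + 2) = u*(u - 3)*(u + 2)*(u + 1)
(4) = (x - 1)*(x^2 - 9) = (x - 3)*(x - 1)*(x + 3)
(5) = (t - 3)*(t^2 - 5*t + 6) = (t - 3)*(t - 2)*(t - 3)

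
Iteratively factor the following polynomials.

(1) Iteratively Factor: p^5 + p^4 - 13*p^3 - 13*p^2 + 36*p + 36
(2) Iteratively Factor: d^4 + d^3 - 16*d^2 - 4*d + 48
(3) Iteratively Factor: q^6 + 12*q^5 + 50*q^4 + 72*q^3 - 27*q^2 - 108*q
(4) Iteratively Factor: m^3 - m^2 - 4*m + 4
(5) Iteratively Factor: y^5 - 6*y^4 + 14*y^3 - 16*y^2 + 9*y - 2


(1) = (p + 3)*(p^4 - 2*p^3 - 7*p^2 + 8*p + 12) = (p + 2)*(p + 3)*(p^3 - 4*p^2 + p + 6) = (p - 3)*(p + 2)*(p + 3)*(p^2 - p - 2) = (p - 3)*(p + 1)*(p + 2)*(p + 3)*(p - 2)
(2) = (d - 3)*(d^3 + 4*d^2 - 4*d - 16) = (d - 3)*(d - 2)*(d^2 + 6*d + 8) = (d - 3)*(d - 2)*(d + 2)*(d + 4)
(3) = (q + 3)*(q^5 + 9*q^4 + 23*q^3 + 3*q^2 - 36*q) = (q + 3)*(q + 4)*(q^4 + 5*q^3 + 3*q^2 - 9*q) = (q + 3)^2*(q + 4)*(q^3 + 2*q^2 - 3*q) = (q + 3)^3*(q + 4)*(q^2 - q) = q*(q + 3)^3*(q + 4)*(q - 1)
(4) = (m + 2)*(m^2 - 3*m + 2) = (m - 2)*(m + 2)*(m - 1)
(5) = (y - 1)*(y^4 - 5*y^3 + 9*y^2 - 7*y + 2) = (y - 2)*(y - 1)*(y^3 - 3*y^2 + 3*y - 1) = (y - 2)*(y - 1)^2*(y^2 - 2*y + 1) = (y - 2)*(y - 1)^3*(y - 1)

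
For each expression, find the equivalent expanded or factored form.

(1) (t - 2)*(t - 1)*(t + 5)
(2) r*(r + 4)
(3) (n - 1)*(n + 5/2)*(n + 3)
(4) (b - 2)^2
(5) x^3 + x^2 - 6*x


(1) = t^3 + 2*t^2 - 13*t + 10
(2) = r^2 + 4*r
(3) = n^3 + 9*n^2/2 + 2*n - 15/2
(4) = b^2 - 4*b + 4
(5) = x*(x - 2)*(x + 3)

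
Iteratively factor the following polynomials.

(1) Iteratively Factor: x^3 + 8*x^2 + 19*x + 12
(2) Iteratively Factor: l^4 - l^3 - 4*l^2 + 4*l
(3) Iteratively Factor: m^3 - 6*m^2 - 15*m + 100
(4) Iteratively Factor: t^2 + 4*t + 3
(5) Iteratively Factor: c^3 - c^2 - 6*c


(1) = (x + 4)*(x^2 + 4*x + 3) = (x + 3)*(x + 4)*(x + 1)
(2) = (l)*(l^3 - l^2 - 4*l + 4) = l*(l - 1)*(l^2 - 4) = l*(l - 2)*(l - 1)*(l + 2)
(3) = (m - 5)*(m^2 - m - 20) = (m - 5)*(m + 4)*(m - 5)
(4) = (t + 1)*(t + 3)
(5) = (c + 2)*(c^2 - 3*c) = (c - 3)*(c + 2)*(c)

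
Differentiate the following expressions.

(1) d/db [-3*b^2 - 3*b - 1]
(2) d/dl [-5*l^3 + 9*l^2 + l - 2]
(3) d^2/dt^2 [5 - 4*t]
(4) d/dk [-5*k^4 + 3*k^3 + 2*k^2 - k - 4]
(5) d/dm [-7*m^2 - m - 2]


(1) = -6*b - 3
(2) = -15*l^2 + 18*l + 1
(3) = 0
(4) = -20*k^3 + 9*k^2 + 4*k - 1
(5) = -14*m - 1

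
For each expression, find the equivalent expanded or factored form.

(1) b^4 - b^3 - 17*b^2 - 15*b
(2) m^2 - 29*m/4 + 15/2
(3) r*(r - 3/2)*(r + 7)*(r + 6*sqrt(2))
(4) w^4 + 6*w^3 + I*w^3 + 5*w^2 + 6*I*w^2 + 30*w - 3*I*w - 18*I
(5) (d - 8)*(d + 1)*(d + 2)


(1) = b*(b - 5)*(b + 1)*(b + 3)
(2) = (m - 6)*(m - 5/4)
(3) = r^4 + 11*r^3/2 + 6*sqrt(2)*r^3 - 21*r^2/2 + 33*sqrt(2)*r^2 - 63*sqrt(2)*r
(4) = (w + 6)*(w - I)^2*(w + 3*I)
(5) = d^3 - 5*d^2 - 22*d - 16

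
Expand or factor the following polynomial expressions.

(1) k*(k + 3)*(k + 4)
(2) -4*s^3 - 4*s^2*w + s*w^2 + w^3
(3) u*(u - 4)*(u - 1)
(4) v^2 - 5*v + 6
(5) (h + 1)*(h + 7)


(1) = k^3 + 7*k^2 + 12*k
(2) = (-2*s + w)*(s + w)*(2*s + w)
(3) = u^3 - 5*u^2 + 4*u
(4) = (v - 3)*(v - 2)
(5) = h^2 + 8*h + 7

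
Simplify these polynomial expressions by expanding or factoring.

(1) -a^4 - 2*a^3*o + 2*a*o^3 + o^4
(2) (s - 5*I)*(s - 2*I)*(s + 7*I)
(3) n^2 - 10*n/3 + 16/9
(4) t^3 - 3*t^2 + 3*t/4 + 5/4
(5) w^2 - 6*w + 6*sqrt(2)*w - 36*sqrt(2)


(1) = (-a + o)*(a + o)^3
(2) = s^3 + 39*s - 70*I
(3) = (n - 8/3)*(n - 2/3)
(4) = (t - 5/2)*(t - 1)*(t + 1/2)
(5) = (w - 6)*(w + 6*sqrt(2))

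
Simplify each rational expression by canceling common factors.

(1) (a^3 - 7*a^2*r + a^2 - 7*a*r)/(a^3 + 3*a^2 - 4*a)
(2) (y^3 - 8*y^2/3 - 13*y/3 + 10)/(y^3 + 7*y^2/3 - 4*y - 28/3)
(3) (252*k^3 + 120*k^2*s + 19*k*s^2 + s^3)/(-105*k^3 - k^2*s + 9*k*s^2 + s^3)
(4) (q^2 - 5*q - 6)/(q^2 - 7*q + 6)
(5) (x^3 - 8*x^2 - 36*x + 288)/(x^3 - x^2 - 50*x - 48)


(1) = (a^2 - 7*a*r + a - 7*r)/(a^2 + 3*a - 4)
(2) = (3*y^2 - 14*y + 15)/(3*y^2 + y - 14)
(3) = (36*k^2 + 12*k*s + s^2)/(-15*k^2 + 2*k*s + s^2)
(4) = (q + 1)/(q - 1)
(5) = (x - 6)/(x + 1)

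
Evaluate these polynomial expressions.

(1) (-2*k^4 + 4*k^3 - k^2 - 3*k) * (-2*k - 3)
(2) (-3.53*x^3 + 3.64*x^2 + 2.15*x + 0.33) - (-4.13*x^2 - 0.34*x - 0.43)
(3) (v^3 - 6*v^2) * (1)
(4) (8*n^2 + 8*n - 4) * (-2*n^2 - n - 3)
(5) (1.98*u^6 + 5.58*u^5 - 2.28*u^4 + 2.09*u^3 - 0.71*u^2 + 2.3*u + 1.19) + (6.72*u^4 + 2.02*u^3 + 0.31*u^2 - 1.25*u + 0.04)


(1) = 4*k^5 - 2*k^4 - 10*k^3 + 9*k^2 + 9*k
(2) = -3.53*x^3 + 7.77*x^2 + 2.49*x + 0.76
(3) = v^3 - 6*v^2
(4) = -16*n^4 - 24*n^3 - 24*n^2 - 20*n + 12
(5) = 1.98*u^6 + 5.58*u^5 + 4.44*u^4 + 4.11*u^3 - 0.4*u^2 + 1.05*u + 1.23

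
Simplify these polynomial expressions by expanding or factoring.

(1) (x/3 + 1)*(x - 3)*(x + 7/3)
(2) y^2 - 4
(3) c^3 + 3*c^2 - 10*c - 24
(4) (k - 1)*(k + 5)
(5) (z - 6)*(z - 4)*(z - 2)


(1) = x^3/3 + 7*x^2/9 - 3*x - 7
(2) = (y - 2)*(y + 2)
(3) = (c - 3)*(c + 2)*(c + 4)
(4) = k^2 + 4*k - 5
(5) = z^3 - 12*z^2 + 44*z - 48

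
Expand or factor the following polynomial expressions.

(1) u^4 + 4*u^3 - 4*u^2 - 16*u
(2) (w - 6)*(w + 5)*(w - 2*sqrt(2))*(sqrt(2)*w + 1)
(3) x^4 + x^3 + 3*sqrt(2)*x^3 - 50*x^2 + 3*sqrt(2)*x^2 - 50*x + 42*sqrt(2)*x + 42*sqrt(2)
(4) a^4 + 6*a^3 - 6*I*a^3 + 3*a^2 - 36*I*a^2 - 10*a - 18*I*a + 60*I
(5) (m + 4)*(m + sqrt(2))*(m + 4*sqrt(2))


(1) = u*(u - 2)*(u + 2)*(u + 4)
(2) = sqrt(2)*w^4 - 3*w^3 - sqrt(2)*w^3 - 32*sqrt(2)*w^2 + 3*w^2 + 2*sqrt(2)*w + 90*w + 60*sqrt(2)
(3) = (x + 1)*(x - 3*sqrt(2))*(x - sqrt(2))*(x + 7*sqrt(2))
(4) = (a - 1)*(a + 2)*(a + 5)*(a - 6*I)
(5) = m^3 + 4*m^2 + 5*sqrt(2)*m^2 + 8*m + 20*sqrt(2)*m + 32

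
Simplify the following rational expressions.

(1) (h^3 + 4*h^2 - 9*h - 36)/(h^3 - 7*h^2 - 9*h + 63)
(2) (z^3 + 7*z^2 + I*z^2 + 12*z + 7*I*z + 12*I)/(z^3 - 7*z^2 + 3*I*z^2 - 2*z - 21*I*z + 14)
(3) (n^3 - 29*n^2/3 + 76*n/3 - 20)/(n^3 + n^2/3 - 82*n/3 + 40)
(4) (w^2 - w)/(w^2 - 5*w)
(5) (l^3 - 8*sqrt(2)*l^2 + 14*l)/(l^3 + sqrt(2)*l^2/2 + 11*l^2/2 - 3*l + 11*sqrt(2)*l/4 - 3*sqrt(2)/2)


(1) = (h + 4)/(h - 7)
(2) = (z^2 + 7*z + 12)/(z^2 + z*(-7 + 2*I) - 14*I)
(3) = (n^2 - 8*n + 12)/(n^2 + 2*n - 24)
(4) = (w - 1)/(w - 5)
(5) = (4*l^3 - 32*sqrt(2)*l^2 + 56*l)/(4*l^3 + l^2*(2*sqrt(2) + 22) + l*(-12 + 11*sqrt(2)) - 6*sqrt(2))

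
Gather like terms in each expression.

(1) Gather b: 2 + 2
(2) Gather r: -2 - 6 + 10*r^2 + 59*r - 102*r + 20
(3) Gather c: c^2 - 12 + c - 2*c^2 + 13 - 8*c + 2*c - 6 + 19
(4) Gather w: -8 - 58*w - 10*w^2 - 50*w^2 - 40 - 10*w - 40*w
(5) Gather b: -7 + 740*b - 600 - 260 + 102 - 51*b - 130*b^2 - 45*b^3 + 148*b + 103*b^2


(1) = 4
(2) = 10*r^2 - 43*r + 12
(3) = -c^2 - 5*c + 14
(4) = -60*w^2 - 108*w - 48
(5) = -45*b^3 - 27*b^2 + 837*b - 765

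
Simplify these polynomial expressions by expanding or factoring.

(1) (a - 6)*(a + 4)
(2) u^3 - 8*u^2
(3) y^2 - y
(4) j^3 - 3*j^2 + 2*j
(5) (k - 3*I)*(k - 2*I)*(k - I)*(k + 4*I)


(1) = a^2 - 2*a - 24
(2) = u^2*(u - 8)
(3) = y*(y - 1)
(4) = j*(j - 2)*(j - 1)
(5) = k^4 - 2*I*k^3 + 13*k^2 - 38*I*k - 24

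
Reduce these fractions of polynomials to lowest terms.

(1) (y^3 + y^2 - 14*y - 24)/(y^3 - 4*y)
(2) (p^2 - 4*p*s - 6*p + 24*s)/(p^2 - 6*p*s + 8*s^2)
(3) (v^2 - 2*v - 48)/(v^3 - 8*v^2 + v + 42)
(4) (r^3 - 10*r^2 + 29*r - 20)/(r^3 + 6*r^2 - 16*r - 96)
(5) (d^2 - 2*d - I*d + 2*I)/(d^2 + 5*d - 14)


(1) = (y^2 - y - 12)/(y^2 - 2*y)
(2) = (p - 6)/(p - 2*s)
(3) = (v^2 - 2*v - 48)/(v^3 - 8*v^2 + v + 42)
(4) = (r^2 - 6*r + 5)/(r^2 + 10*r + 24)
(5) = (d - I)/(d + 7)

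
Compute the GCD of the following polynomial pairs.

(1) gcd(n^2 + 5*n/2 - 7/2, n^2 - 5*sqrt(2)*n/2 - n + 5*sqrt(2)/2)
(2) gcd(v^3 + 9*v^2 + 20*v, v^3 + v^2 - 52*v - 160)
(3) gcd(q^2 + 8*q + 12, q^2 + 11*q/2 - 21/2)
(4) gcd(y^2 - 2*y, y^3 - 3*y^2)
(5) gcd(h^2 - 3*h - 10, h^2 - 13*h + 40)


(1) = n - 1
(2) = v^2 + 9*v + 20
(3) = 1
(4) = gcd(y*(y - 2), y^2*(y - 3)) = y
(5) = gcd((h - 5)*(h + 2), (h - 8)*(h - 5)) = h - 5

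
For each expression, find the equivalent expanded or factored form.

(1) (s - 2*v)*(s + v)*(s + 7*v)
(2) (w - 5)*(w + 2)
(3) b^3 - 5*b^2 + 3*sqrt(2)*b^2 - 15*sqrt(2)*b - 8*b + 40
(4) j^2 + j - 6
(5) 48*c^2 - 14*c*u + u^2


(1) = s^3 + 6*s^2*v - 9*s*v^2 - 14*v^3
(2) = w^2 - 3*w - 10
(3) = (b - 5)*(b - sqrt(2))*(b + 4*sqrt(2))
(4) = (j - 2)*(j + 3)
(5) = (-8*c + u)*(-6*c + u)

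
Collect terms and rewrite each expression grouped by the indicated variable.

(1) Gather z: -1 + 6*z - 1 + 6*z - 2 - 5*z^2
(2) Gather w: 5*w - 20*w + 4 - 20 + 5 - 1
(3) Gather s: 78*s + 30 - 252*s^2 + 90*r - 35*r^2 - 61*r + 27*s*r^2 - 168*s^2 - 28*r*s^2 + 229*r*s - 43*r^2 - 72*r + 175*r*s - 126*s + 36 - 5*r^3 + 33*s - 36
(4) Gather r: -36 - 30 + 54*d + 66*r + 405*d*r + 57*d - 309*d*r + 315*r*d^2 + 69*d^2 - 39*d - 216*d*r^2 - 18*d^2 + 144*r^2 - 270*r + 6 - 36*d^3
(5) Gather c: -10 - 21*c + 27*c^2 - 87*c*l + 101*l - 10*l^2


(1) = -5*z^2 + 12*z - 4
(2) = -15*w - 12
(3) = -5*r^3 - 78*r^2 - 43*r + s^2*(-28*r - 420) + s*(27*r^2 + 404*r - 15) + 30
(4) = -36*d^3 + 51*d^2 + 72*d + r^2*(144 - 216*d) + r*(315*d^2 + 96*d - 204) - 60
(5) = 27*c^2 + c*(-87*l - 21) - 10*l^2 + 101*l - 10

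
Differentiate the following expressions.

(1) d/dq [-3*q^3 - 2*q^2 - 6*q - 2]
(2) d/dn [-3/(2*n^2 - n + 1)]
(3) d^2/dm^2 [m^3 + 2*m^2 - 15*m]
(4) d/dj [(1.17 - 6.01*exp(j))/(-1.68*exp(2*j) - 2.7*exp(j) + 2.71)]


(1) = -9*q^2 - 4*q - 6
(2) = 3*(4*n - 1)/(2*n^2 - n + 1)^2
(3) = 6*m + 4
(4) = (-10.0968*exp(2*j) + 3.9312*exp(j) - 13.1281)*exp(j)/(2.8224*exp(4*j) + 9.072*exp(3*j) - 1.8156*exp(2*j) - 14.634*exp(j) + 7.3441)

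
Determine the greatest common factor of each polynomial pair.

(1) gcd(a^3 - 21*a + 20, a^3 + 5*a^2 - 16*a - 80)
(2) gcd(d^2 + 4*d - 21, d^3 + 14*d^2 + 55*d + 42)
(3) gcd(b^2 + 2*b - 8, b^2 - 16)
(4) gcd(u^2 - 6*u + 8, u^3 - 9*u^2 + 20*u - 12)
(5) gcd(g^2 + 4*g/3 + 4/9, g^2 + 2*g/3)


(1) = a^2 + a - 20
(2) = gcd((d - 3)*(d + 7), (d + 1)*(d + 6)*(d + 7)) = d + 7
(3) = gcd((b - 2)*(b + 4), (b - 4)*(b + 4)) = b + 4
(4) = gcd((u - 4)*(u - 2), (u - 6)*(u - 2)*(u - 1)) = u - 2
(5) = g + 2/3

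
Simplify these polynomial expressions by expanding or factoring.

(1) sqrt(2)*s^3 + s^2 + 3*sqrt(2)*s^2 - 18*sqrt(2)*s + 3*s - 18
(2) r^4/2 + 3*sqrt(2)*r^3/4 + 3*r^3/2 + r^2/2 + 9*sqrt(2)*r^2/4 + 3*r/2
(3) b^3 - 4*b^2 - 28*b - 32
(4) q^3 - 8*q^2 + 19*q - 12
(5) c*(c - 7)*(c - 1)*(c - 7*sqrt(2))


(1) = (s - 3)*(s + 6)*(sqrt(2)*s + 1)
(2) = r*(r + 3)*(sqrt(2)*r/2 + 1/2)*(sqrt(2)*r/2 + 1)
(3) = (b - 8)*(b + 2)^2
(4) = (q - 4)*(q - 3)*(q - 1)
(5) = c^4 - 7*sqrt(2)*c^3 - 8*c^3 + 7*c^2 + 56*sqrt(2)*c^2 - 49*sqrt(2)*c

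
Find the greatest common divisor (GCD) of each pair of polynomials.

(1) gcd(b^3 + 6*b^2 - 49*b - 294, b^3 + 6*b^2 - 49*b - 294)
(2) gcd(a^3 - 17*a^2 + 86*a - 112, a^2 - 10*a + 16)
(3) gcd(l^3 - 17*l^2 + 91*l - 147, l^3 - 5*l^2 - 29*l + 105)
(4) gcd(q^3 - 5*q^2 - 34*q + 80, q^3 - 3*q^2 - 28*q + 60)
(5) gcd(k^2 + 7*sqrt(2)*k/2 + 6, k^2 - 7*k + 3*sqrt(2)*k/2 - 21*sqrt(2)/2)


(1) = gcd((b - 7)*(b + 6)*(b + 7), (b - 7)*(b + 6)*(b + 7)) = b^3 + 6*b^2 - 49*b - 294
(2) = gcd((a - 8)*(a - 7)*(a - 2), (a - 8)*(a - 2)) = a^2 - 10*a + 16
(3) = gcd((l - 7)^2*(l - 3), (l - 7)*(l - 3)*(l + 5)) = l^2 - 10*l + 21
(4) = q^2 + 3*q - 10
(5) = k + 3*sqrt(2)/2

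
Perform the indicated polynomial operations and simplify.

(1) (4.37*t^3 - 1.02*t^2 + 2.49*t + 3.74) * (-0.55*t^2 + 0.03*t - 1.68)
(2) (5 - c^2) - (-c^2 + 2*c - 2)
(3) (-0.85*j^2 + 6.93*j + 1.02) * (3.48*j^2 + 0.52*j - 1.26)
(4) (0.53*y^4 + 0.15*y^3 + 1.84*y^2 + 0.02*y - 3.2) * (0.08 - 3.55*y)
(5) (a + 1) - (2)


(1) = -2.4035*t^5 + 0.6921*t^4 - 8.7417*t^3 - 0.2687*t^2 - 4.071*t - 6.2832
(2) = 7 - 2*c
(3) = -2.958*j^4 + 23.6744*j^3 + 8.2242*j^2 - 8.2014*j - 1.2852
(4) = -1.8815*y^5 - 0.4901*y^4 - 6.52*y^3 + 0.0762*y^2 + 11.3616*y - 0.256
(5) = a - 1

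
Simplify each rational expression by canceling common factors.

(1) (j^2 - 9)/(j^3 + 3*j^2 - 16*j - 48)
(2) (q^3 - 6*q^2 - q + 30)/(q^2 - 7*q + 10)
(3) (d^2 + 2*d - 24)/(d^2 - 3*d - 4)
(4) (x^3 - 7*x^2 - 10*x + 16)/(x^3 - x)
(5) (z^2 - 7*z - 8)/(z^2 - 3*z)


(1) = (j - 3)/(j^2 - 16)
(2) = (q^2 - q - 6)/(q - 2)
(3) = (d + 6)/(d + 1)
(4) = (x^2 - 6*x - 16)/(x^2 + x)
(5) = (z^2 - 7*z - 8)/(z^2 - 3*z)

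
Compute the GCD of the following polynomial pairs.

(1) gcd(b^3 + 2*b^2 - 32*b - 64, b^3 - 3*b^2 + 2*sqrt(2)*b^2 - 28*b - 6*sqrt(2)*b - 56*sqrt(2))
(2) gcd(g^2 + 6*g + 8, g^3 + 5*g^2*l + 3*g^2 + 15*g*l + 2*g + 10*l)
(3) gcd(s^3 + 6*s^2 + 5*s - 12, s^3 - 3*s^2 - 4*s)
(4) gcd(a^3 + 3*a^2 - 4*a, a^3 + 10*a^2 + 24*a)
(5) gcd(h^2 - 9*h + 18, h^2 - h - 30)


(1) = gcd((b + 2)*(b - 4*sqrt(2))*(b + 4*sqrt(2)), (b - 7)*(b + 4)*(b + 2*sqrt(2))) = 1
(2) = g + 2
(3) = gcd((s - 1)*(s + 3)*(s + 4), s*(s - 4)*(s + 1)) = 1
(4) = gcd(a*(a - 1)*(a + 4), a*(a + 4)*(a + 6)) = a^2 + 4*a
(5) = gcd((h - 6)*(h - 3), (h - 6)*(h + 5)) = h - 6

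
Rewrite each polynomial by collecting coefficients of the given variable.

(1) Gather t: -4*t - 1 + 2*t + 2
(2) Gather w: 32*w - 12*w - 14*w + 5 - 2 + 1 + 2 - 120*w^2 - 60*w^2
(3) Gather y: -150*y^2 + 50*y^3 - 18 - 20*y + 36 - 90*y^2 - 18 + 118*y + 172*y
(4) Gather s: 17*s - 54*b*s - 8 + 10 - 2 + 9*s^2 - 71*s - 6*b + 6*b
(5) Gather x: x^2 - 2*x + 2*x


(1) = 1 - 2*t
(2) = -180*w^2 + 6*w + 6
(3) = 50*y^3 - 240*y^2 + 270*y
(4) = 9*s^2 + s*(-54*b - 54)
(5) = x^2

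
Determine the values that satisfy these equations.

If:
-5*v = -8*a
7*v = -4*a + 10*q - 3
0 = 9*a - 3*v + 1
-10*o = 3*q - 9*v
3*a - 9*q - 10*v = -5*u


Then:
a = -5/21
o = -227/700
q = -13/210
u = -767/1050
v = -8/21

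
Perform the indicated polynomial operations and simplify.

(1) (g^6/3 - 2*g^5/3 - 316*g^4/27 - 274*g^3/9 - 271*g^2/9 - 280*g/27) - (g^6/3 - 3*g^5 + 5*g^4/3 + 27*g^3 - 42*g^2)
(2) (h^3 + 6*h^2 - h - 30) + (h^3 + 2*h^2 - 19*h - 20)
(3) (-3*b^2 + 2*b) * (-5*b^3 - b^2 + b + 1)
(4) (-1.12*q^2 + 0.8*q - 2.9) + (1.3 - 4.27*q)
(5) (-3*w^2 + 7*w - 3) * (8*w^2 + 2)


(1) = 7*g^5/3 - 361*g^4/27 - 517*g^3/9 + 107*g^2/9 - 280*g/27
(2) = 2*h^3 + 8*h^2 - 20*h - 50
(3) = 15*b^5 - 7*b^4 - 5*b^3 - b^2 + 2*b
(4) = -1.12*q^2 - 3.47*q - 1.6
(5) = -24*w^4 + 56*w^3 - 30*w^2 + 14*w - 6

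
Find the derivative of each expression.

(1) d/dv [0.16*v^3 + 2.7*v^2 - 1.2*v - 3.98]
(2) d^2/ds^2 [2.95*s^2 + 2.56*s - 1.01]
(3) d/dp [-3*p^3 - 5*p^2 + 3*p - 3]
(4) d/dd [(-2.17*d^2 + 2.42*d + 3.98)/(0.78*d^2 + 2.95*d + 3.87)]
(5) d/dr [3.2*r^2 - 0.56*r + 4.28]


(1) = 0.48*v^2 + 5.4*v - 1.2
(2) = 5.90000000000000
(3) = -9*p^2 - 10*p + 3
(4) = (-8.2891*d^2 - 23.0046*d - 2.3756)/(0.6084*d^4 + 4.602*d^3 + 14.7397*d^2 + 22.833*d + 14.9769)
(5) = 6.4*r - 0.56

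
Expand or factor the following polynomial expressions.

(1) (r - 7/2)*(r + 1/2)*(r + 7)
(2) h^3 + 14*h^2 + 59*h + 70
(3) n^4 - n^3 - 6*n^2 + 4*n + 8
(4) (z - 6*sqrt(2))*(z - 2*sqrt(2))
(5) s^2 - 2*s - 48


(1) = r^3 + 4*r^2 - 91*r/4 - 49/4
(2) = (h + 2)*(h + 5)*(h + 7)
(3) = (n - 2)^2*(n + 1)*(n + 2)
(4) = z^2 - 8*sqrt(2)*z + 24
(5) = (s - 8)*(s + 6)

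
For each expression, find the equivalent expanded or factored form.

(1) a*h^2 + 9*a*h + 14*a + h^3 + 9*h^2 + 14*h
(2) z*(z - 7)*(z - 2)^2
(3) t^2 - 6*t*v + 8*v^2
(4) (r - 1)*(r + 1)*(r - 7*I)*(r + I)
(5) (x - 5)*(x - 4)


(1) = (a + h)*(h + 2)*(h + 7)
(2) = z^4 - 11*z^3 + 32*z^2 - 28*z
(3) = (t - 4*v)*(t - 2*v)
(4) = r^4 - 6*I*r^3 + 6*r^2 + 6*I*r - 7
(5) = x^2 - 9*x + 20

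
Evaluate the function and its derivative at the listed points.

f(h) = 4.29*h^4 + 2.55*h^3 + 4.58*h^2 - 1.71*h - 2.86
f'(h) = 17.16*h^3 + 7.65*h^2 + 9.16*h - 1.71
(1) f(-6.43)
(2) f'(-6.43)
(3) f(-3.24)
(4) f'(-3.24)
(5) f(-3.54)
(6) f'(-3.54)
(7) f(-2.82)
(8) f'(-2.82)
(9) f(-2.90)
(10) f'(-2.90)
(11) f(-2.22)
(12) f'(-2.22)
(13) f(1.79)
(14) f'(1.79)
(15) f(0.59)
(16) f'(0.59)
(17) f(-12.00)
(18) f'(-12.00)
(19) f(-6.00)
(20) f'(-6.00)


(1) = 6852.91
(2) = -4306.27
(3) = 436.78
(4) = -534.73
(5) = 621.17
(6) = -699.52
(7) = 252.50
(8) = -351.53
(9) = 281.85
(10) = -382.45
(11) = 99.81
(12) = -172.09
(13) = 67.42
(14) = 137.62
(15) = -1.23
(16) = 9.88
(17) = 85228.22
(18) = -28662.51
(19) = 5181.32
(20) = -3487.83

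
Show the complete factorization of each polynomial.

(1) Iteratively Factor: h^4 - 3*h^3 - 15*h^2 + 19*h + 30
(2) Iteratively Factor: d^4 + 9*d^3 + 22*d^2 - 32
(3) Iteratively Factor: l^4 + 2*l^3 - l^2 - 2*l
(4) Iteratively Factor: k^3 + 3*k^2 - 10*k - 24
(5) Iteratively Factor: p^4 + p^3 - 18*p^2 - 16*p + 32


(1) = (h + 1)*(h^3 - 4*h^2 - 11*h + 30) = (h - 2)*(h + 1)*(h^2 - 2*h - 15) = (h - 2)*(h + 1)*(h + 3)*(h - 5)
(2) = (d + 4)*(d^3 + 5*d^2 + 2*d - 8) = (d - 1)*(d + 4)*(d^2 + 6*d + 8) = (d - 1)*(d + 4)^2*(d + 2)
(3) = (l + 1)*(l^3 + l^2 - 2*l) = (l + 1)*(l + 2)*(l^2 - l) = (l - 1)*(l + 1)*(l + 2)*(l)
(4) = (k + 4)*(k^2 - k - 6) = (k + 2)*(k + 4)*(k - 3)
(5) = (p - 1)*(p^3 + 2*p^2 - 16*p - 32) = (p - 4)*(p - 1)*(p^2 + 6*p + 8) = (p - 4)*(p - 1)*(p + 4)*(p + 2)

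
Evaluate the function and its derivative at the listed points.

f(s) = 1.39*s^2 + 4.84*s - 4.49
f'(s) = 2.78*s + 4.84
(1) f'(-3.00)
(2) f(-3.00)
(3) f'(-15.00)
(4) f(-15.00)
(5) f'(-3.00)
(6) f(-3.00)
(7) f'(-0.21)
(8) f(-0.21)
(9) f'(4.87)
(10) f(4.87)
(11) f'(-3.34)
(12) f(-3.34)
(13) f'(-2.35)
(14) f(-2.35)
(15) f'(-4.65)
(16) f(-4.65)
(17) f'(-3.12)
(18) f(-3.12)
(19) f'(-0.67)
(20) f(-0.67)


(1) = -3.50
(2) = -6.50
(3) = -36.86
(4) = 235.66
(5) = -3.50
(6) = -6.50
(7) = 4.26
(8) = -5.45
(9) = 18.38
(10) = 52.05
(11) = -4.45
(12) = -5.15
(13) = -1.69
(14) = -8.19
(15) = -8.09
(16) = 3.06
(17) = -3.83
(18) = -6.06
(19) = 2.98
(20) = -7.11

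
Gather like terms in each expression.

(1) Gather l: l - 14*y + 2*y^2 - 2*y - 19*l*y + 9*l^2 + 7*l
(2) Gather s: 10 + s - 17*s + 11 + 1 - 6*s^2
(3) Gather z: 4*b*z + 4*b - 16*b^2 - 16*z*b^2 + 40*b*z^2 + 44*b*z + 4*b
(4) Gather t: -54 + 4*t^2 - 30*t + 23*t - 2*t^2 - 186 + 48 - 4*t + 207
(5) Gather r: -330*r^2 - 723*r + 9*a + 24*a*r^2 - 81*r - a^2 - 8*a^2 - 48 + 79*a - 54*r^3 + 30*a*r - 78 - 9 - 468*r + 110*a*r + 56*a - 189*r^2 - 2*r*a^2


(1) = 9*l^2 + l*(8 - 19*y) + 2*y^2 - 16*y
(2) = -6*s^2 - 16*s + 22
(3) = -16*b^2 + 40*b*z^2 + 8*b + z*(-16*b^2 + 48*b)
(4) = 2*t^2 - 11*t + 15
(5) = -9*a^2 + 144*a - 54*r^3 + r^2*(24*a - 519) + r*(-2*a^2 + 140*a - 1272) - 135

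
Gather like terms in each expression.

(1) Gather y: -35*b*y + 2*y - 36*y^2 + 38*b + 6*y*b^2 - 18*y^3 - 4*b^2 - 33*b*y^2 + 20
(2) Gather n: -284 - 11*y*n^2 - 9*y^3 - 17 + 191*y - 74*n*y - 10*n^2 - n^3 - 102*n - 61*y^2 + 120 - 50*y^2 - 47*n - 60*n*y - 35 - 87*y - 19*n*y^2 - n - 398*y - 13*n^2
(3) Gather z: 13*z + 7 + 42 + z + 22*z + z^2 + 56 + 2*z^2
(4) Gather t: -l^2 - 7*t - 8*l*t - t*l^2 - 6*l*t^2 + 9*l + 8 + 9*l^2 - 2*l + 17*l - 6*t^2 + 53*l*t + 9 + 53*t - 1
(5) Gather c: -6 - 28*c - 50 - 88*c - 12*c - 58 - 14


(1) = -4*b^2 + 38*b - 18*y^3 + y^2*(-33*b - 36) + y*(6*b^2 - 35*b + 2) + 20
(2) = -n^3 + n^2*(-11*y - 23) + n*(-19*y^2 - 134*y - 150) - 9*y^3 - 111*y^2 - 294*y - 216
(3) = 3*z^2 + 36*z + 105
(4) = 8*l^2 + 24*l + t^2*(-6*l - 6) + t*(-l^2 + 45*l + 46) + 16
(5) = -128*c - 128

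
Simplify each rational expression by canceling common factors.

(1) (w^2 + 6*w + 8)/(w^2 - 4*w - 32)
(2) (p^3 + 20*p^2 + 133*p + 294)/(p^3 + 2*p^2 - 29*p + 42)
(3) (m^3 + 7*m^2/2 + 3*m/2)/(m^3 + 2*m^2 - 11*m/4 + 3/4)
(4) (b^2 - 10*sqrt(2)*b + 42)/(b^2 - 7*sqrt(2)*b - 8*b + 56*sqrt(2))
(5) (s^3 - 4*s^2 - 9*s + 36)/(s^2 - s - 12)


(1) = (w + 2)/(w - 8)
(2) = (p^2 + 13*p + 42)/(p^2 - 5*p + 6)
(3) = (4*m^2 + 2*m)/(4*m^2 - 4*m + 1)
(4) = (b - 3*sqrt(2))/(b - 8)
(5) = s - 3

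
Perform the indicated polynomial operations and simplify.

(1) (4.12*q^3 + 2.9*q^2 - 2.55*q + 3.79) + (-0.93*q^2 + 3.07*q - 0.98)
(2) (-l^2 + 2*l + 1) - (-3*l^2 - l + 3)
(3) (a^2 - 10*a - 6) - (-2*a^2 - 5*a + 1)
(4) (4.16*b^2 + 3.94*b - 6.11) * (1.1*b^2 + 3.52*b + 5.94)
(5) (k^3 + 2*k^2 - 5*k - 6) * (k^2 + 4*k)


(1) = 4.12*q^3 + 1.97*q^2 + 0.52*q + 2.81
(2) = 2*l^2 + 3*l - 2
(3) = 3*a^2 - 5*a - 7
(4) = 4.576*b^4 + 18.9772*b^3 + 31.8582*b^2 + 1.8964*b - 36.2934
(5) = k^5 + 6*k^4 + 3*k^3 - 26*k^2 - 24*k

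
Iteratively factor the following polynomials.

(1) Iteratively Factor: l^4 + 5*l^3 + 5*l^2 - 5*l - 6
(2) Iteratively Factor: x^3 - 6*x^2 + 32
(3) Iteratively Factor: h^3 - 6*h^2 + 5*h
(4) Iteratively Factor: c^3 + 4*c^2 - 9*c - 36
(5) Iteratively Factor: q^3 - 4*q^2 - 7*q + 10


(1) = (l + 2)*(l^3 + 3*l^2 - l - 3) = (l + 1)*(l + 2)*(l^2 + 2*l - 3) = (l + 1)*(l + 2)*(l + 3)*(l - 1)
(2) = (x - 4)*(x^2 - 2*x - 8) = (x - 4)^2*(x + 2)
(3) = (h - 1)*(h^2 - 5*h) = (h - 5)*(h - 1)*(h)
(4) = (c + 3)*(c^2 + c - 12) = (c + 3)*(c + 4)*(c - 3)
(5) = (q + 2)*(q^2 - 6*q + 5) = (q - 5)*(q + 2)*(q - 1)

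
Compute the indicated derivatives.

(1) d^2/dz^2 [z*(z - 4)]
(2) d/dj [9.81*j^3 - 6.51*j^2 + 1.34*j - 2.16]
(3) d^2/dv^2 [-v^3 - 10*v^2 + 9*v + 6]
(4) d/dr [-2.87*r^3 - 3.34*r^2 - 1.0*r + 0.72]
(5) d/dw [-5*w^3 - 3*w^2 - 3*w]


(1) = 2
(2) = 29.43*j^2 - 13.02*j + 1.34
(3) = -6*v - 20
(4) = -8.61*r^2 - 6.68*r - 1.0
(5) = -15*w^2 - 6*w - 3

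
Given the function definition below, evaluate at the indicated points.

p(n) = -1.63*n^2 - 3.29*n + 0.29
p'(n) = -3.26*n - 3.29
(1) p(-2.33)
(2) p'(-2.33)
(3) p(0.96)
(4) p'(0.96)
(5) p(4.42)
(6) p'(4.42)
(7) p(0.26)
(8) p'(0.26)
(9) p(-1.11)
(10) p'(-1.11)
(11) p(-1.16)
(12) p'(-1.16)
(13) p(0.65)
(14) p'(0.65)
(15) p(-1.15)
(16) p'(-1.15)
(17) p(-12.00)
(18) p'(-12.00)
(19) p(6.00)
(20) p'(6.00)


(1) = -0.89
(2) = 4.31
(3) = -4.37
(4) = -6.42
(5) = -46.10
(6) = -17.70
(7) = -0.68
(8) = -4.14
(9) = 1.93
(10) = 0.33
(11) = 1.91
(12) = 0.49
(13) = -2.54
(14) = -5.41
(15) = 1.92
(16) = 0.46
(17) = -194.95
(18) = 35.83
(19) = -78.13
(20) = -22.85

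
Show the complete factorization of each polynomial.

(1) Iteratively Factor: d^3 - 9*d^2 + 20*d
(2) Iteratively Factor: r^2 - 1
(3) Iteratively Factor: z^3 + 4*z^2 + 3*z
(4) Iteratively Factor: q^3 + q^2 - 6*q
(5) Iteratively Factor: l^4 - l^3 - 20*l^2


(1) = (d - 5)*(d^2 - 4*d) = d*(d - 5)*(d - 4)
(2) = (r + 1)*(r - 1)
(3) = (z + 3)*(z^2 + z) = (z + 1)*(z + 3)*(z)
(4) = (q)*(q^2 + q - 6) = q*(q - 2)*(q + 3)
(5) = (l + 4)*(l^3 - 5*l^2) = l*(l + 4)*(l^2 - 5*l) = l^2*(l + 4)*(l - 5)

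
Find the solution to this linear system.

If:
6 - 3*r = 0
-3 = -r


Then:
No Solution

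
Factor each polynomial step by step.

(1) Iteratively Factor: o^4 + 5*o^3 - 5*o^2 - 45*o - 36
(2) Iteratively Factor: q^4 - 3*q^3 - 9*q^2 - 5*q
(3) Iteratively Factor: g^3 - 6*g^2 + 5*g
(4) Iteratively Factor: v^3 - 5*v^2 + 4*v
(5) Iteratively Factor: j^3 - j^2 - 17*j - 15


(1) = (o - 3)*(o^3 + 8*o^2 + 19*o + 12) = (o - 3)*(o + 3)*(o^2 + 5*o + 4) = (o - 3)*(o + 3)*(o + 4)*(o + 1)
(2) = (q)*(q^3 - 3*q^2 - 9*q - 5) = q*(q + 1)*(q^2 - 4*q - 5) = q*(q + 1)^2*(q - 5)
(3) = (g)*(g^2 - 6*g + 5) = g*(g - 5)*(g - 1)
(4) = (v - 4)*(v^2 - v) = v*(v - 4)*(v - 1)
(5) = (j + 1)*(j^2 - 2*j - 15) = (j - 5)*(j + 1)*(j + 3)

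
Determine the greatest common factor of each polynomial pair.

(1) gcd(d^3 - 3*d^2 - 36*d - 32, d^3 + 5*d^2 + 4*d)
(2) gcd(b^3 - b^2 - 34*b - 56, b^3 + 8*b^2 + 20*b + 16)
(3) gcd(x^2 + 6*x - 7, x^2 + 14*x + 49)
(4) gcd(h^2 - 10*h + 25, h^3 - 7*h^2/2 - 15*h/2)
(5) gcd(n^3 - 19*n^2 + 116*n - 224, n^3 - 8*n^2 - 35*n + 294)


(1) = d^2 + 5*d + 4
(2) = b^2 + 6*b + 8
(3) = x + 7
(4) = h - 5
(5) = n - 7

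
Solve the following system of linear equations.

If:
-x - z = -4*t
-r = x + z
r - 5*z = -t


Then:
r = 20*z/3
t = -5*z/3
x = -23*z/3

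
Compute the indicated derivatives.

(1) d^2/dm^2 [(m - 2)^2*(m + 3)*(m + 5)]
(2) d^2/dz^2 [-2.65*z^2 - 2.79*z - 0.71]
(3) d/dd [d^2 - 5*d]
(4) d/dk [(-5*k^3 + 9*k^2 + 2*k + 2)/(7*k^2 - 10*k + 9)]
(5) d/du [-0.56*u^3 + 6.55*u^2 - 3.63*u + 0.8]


(1) = 12*m^2 + 24*m - 26
(2) = -5.30000000000000
(3) = 2*d - 5
(4) = (-35*k^4 + 100*k^3 - 239*k^2 + 134*k + 38)/(49*k^4 - 140*k^3 + 226*k^2 - 180*k + 81)
(5) = -1.68*u^2 + 13.1*u - 3.63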